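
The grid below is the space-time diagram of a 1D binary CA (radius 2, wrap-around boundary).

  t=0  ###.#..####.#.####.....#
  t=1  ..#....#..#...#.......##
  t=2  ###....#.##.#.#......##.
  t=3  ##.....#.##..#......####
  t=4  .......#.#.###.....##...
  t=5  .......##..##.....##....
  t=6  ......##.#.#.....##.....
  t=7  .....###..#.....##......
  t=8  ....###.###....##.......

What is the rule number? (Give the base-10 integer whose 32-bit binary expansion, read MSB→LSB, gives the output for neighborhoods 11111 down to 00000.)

717645048

  nb #####: next=.  (t=3,i=22, bit31=0)
  nb ####.: next=.  (t=0,i=1, bit30=0)
  nb ###.#: next=#  (t=0,i=2, bit29=1)
  nb ###..: next=.  (t=0,i=17, bit28=0)
  nb ##.##: next=#  (t=2,i=23, bit27=1)
  nb ##.#.: next=.  (t=0,i=3, bit26=0)
  nb ##..#: next=#  (t=1,i=0, bit25=1)
  nb ##...: next=.  (t=0,i=18, bit24=0)
  nb #.###: next=#  (t=0,i=14, bit23=1)
  nb #.##.: next=#  (t=2,i=9, bit22=1)
  nb #.#.#: next=.  (t=0,i=12, bit21=0)
  nb #.#..: next=.  (t=0,i=4, bit20=0)
  nb #..##: next=.  (t=0,i=6, bit19=0)
  nb #..#.: next=#  (t=1,i=1, bit18=1)
  nb #...#: next=#  (t=1,i=12, bit17=1)
  nb #....: next=.  (t=0,i=19, bit16=0)
  nb .####: next=.  (t=0,i=0, bit15=0)
  nb .###.: next=#  (t=2,i=1, bit14=1)
  nb .##.#: next=#  (t=2,i=10, bit13=1)
  nb .##..: next=.  (t=1,i=23, bit12=0)
  nb .#.##: next=.  (t=0,i=13, bit11=0)
  nb .#.#.: next=#  (t=2,i=13, bit10=1)
  nb .#..#: next=.  (t=0,i=5, bit9=0)
  nb .#...: next=.  (t=1,i=3, bit8=0)
  nb ..###: next=#  (t=0,i=7, bit7=1)
  nb ..##.: next=#  (t=1,i=22, bit6=1)
  nb ..#.#: next=#  (t=2,i=7, bit5=1)
  nb ..#..: next=#  (t=1,i=2, bit4=1)
  nb ...##: next=#  (t=0,i=22, bit3=1)
  nb ...#.: next=.  (t=1,i=6, bit2=0)
  nb ....#: next=.  (t=0,i=21, bit1=0)
  nb .....: next=.  (t=0,i=20, bit0=0)
  bits 00101010110001100110010011111000 = 717645048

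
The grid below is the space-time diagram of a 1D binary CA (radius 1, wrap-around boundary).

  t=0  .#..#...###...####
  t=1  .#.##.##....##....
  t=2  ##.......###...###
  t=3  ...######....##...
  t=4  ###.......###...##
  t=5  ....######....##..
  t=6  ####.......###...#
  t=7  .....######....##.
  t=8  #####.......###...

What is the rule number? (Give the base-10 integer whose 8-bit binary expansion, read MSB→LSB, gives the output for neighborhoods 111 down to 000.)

7

  nb ###: next=.  (t=0,i=9, bit7=0)
  nb ##.: next=.  (t=0,i=10, bit6=0)
  nb #.#: next=.  (t=0,i=0, bit5=0)
  nb #..: next=.  (t=0,i=2, bit4=0)
  nb .##: next=.  (t=0,i=8, bit3=0)
  nb .#.: next=#  (t=0,i=1, bit2=1)
  nb ..#: next=#  (t=0,i=3, bit1=1)
  nb ...: next=#  (t=0,i=6, bit0=1)
  bits 00000111 = 7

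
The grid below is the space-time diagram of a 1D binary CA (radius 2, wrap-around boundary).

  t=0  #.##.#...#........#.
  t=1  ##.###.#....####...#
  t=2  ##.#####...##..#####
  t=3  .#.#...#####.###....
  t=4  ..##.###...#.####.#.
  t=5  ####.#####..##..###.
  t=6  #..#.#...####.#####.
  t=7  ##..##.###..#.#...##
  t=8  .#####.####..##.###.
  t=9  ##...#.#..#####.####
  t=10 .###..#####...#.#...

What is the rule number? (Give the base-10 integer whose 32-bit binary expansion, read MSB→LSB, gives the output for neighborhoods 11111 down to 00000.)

  ##### -> .   bit 31 = 0  t=2,i=5
  ####. -> .   bit 30 = 0  t=1,i=14
  ###.# -> #   bit 29 = 1  t=1,i=1
  ###.. -> #   bit 28 = 1  t=1,i=15
  ##.## -> .   bit 27 = 0  t=1,i=2
  ##.#. -> #   bit 26 = 1  t=0,i=4
  ##..# -> #   bit 25 = 1  t=2,i=13
  ##... -> #   bit 24 = 1  t=1,i=16
  #.### -> #   bit 23 = 1  t=1,i=3
  #.##. -> .   bit 22 = 0  t=0,i=2
  #.#.# -> #   bit 21 = 1  t=0,i=0
  #.#.. -> #   bit 20 = 1  t=0,i=5
  #..## -> #   bit 19 = 1  t=2,i=14
  #..#. -> .   bit 18 = 0  t=6,i=2
  #...# -> #   bit 17 = 1  t=0,i=7
  #.... -> .   bit 16 = 0  t=0,i=11
  .#### -> .   bit 15 = 0  t=1,i=13
  .###. -> #   bit 14 = 1  t=1,i=0
  .##.# -> #   bit 13 = 1  t=0,i=3
  .##.. -> .   bit 12 = 0  t=2,i=12
  .#.## -> #   bit 11 = 1  t=0,i=1
  .#.#. -> #   bit 10 = 1  t=0,i=19
  .#..# -> #   bit 9 = 1  t=6,i=1
  .#... -> .   bit 8 = 0  t=0,i=6
  ..### -> #   bit 7 = 1  t=1,i=12
  ..##. -> #   bit 6 = 1  t=2,i=11
  ..#.# -> .   bit 5 = 0  t=0,i=18
  ..#.. -> .   bit 4 = 0  t=0,i=9
  ...## -> #   bit 3 = 1  t=1,i=11
  ...#. -> .   bit 2 = 0  t=0,i=8
  ....# -> .   bit 1 = 0  t=0,i=16
  ..... -> #   bit 0 = 1  t=0,i=12
  bits 00110111101110100110111011001001 = 934964937

934964937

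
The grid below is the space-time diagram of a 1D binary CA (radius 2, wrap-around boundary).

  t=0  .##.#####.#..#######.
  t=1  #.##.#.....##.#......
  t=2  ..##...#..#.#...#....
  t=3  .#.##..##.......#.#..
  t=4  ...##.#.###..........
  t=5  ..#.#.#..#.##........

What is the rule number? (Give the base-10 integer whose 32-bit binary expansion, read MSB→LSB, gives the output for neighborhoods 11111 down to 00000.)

  ##### -> .   bit 31 = 0  t=0,i=6
  ####. -> .   bit 30 = 0  t=0,i=7
  ###.# -> .   bit 29 = 0  t=0,i=8
  ###.. -> .   bit 28 = 0  t=0,i=19
  ##.## -> #   bit 27 = 1  t=0,i=3
  ##.#. -> .   bit 26 = 0  t=0,i=9
  ##..# -> .   bit 25 = 0  t=0,i=20
  ##... -> #   bit 24 = 1  t=2,i=4
  #.### -> .   bit 23 = 0  t=0,i=4
  #.##. -> #   bit 22 = 1  t=1,i=2
  #.#.# -> #   bit 21 = 1  t=4,i=6
  #.#.. -> .   bit 20 = 0  t=0,i=10
  #..## -> #   bit 19 = 1  t=0,i=0
  #..#. -> .   bit 18 = 0  t=2,i=9
  #...# -> .   bit 17 = 0  t=2,i=5
  #.... -> #   bit 16 = 1  t=1,i=7
  .#### -> #   bit 15 = 1  t=0,i=5
  .###. -> #   bit 14 = 1  t=4,i=9
  .##.# -> #   bit 13 = 1  t=0,i=2
  .##.. -> #   bit 12 = 1  t=2,i=3
  .#.## -> .   bit 11 = 0  t=1,i=1
  .#.#. -> .   bit 10 = 0  t=2,i=11
  .#..# -> #   bit 9 = 1  t=0,i=11
  .#... -> .   bit 8 = 0  t=1,i=6
  ..### -> .   bit 7 = 0  t=0,i=13
  ..##. -> .   bit 6 = 0  t=0,i=1
  ..#.# -> .   bit 5 = 0  t=1,i=0
  ..#.. -> #   bit 4 = 1  t=2,i=7
  ...## -> #   bit 3 = 1  t=1,i=10
  ...#. -> .   bit 2 = 0  t=1,i=20
  ....# -> .   bit 1 = 0  t=1,i=9
  ..... -> .   bit 0 = 0  t=1,i=8
  bits 00001001011010011111001000011000 = 157938200

157938200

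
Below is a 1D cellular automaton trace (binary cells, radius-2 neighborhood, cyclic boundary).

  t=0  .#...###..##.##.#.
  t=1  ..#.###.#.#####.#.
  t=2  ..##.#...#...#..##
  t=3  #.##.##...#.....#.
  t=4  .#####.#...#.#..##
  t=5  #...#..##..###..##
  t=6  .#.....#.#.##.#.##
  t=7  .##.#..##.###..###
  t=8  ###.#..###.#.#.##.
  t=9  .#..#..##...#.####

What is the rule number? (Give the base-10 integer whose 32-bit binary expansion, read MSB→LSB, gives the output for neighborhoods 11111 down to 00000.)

  [31] ##### => .  t=1,i=12
  [30] ####. => #  t=1,i=13
  [29] ###.# => .  t=1,i=6
  [28] ###.. => .  t=0,i=7
  [27] ##.## => #  t=0,i=12
  [26] ##.#. => .  t=0,i=15
  [25] ##..# => #  t=0,i=8
  [24] ##... => #  t=3,i=7
  [23] #.### => .  t=1,i=4
  [22] #.##. => #  t=0,i=13
  [21] #.#.# => .  t=1,i=8
  [20] #.#.. => #  t=0,i=16
  [19] #..## => .  t=0,i=9
  [18] #..#. => .  t=0,i=0
  [17] #...# => .  t=0,i=3
  [16] #.... => .  t=3,i=12
  [15] .#### => .  t=1,i=11
  [14] .###. => #  t=0,i=6
  [13] .##.# => #  t=0,i=11
  [12] .##.. => .  t=2,i=17
  [11] .#.## => #  t=1,i=3
  [10] .#.#. => #  t=3,i=17
  [9] .#..# => .  t=0,i=17
  [8] .#... => #  t=0,i=2
  [7] ..### => #  t=0,i=5
  [6] ..##. => #  t=0,i=10
  [5] ..#.# => #  t=1,i=2
  [4] ..#.. => .  t=0,i=1
  [3] ...## => #  t=0,i=4
  [2] ...#. => .  t=1,i=1
  [1] ....# => .  t=3,i=14
  [0] ..... => #  t=3,i=13
  bits 01001011010100000110110111101001 = 1263562217

1263562217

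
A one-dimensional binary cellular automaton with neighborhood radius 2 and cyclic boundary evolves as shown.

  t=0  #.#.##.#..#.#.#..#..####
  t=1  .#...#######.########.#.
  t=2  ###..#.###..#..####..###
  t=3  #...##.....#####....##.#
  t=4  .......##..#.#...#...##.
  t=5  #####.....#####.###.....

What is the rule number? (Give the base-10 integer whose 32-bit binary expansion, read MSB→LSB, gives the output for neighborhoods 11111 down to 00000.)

2350720949

  nb #####: next=#  (t=0,i=22, bit31=1)
  nb ####.: next=.  (t=0,i=23, bit30=0)
  nb ###.#: next=.  (t=0,i=0, bit29=0)
  nb ###..: next=.  (t=2,i=2, bit28=0)
  nb ##.##: next=#  (t=1,i=12, bit27=1)
  nb ##.#.: next=#  (t=0,i=1, bit26=1)
  nb ##..#: next=.  (t=2,i=3, bit25=0)
  nb ##...: next=.  (t=3,i=1, bit24=0)
  nb #.###: next=.  (t=1,i=13, bit23=0)
  nb #.##.: next=.  (t=0,i=4, bit22=0)
  nb #.#.#: next=.  (t=0,i=2, bit21=0)
  nb #.#..: next=#  (t=0,i=7, bit20=1)
  nb #..##: next=#  (t=0,i=19, bit19=1)
  nb #..#.: next=#  (t=0,i=9, bit18=1)
  nb #...#: next=.  (t=1,i=3, bit17=0)
  nb #....: next=#  (t=3,i=7, bit16=1)
  nb .####: next=.  (t=0,i=21, bit15=0)
  nb .###.: next=.  (t=2,i=8, bit14=0)
  nb .##.#: next=#  (t=0,i=5, bit13=1)
  nb .##..: next=.  (t=3,i=0, bit12=0)
  nb .#.##: next=.  (t=0,i=3, bit11=0)
  nb .#.#.: next=#  (t=0,i=11, bit10=1)
  nb .#..#: next=#  (t=0,i=8, bit9=1)
  nb .#...: next=#  (t=1,i=2, bit8=1)
  nb ..###: next=#  (t=0,i=20, bit7=1)
  nb ..##.: next=.  (t=3,i=4, bit6=0)
  nb ..#.#: next=#  (t=0,i=10, bit5=1)
  nb ..#..: next=#  (t=0,i=17, bit4=1)
  nb ...##: next=.  (t=1,i=4, bit3=0)
  nb ...#.: next=#  (t=4,i=16, bit2=1)
  nb ....#: next=.  (t=3,i=9, bit1=0)
  nb .....: next=#  (t=3,i=8, bit0=1)
  bits 10001100000111010010011110110101 = 2350720949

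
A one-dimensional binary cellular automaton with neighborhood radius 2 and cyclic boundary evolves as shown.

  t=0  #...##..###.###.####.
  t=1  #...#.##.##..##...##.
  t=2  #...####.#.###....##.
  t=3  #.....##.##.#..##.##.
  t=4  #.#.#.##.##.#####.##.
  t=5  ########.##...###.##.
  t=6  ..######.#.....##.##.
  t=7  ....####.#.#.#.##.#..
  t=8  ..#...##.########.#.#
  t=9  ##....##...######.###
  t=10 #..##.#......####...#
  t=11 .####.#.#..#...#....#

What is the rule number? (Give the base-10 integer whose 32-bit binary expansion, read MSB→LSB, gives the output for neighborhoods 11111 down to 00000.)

  #####|#  b31=1 t=4,i=14
  ####.|#  b30=1 t=0,i=18
  ###.#|#  b29=1 t=0,i=10
  ###..|.  b28=0 t=2,i=13
  ##.##|.  b27=0 t=0,i=11
  ##.#.|.  b26=0 t=0,i=20
  ##..#|#  b25=1 t=0,i=6
  ##...|.  b24=0 t=1,i=15
  #.###|.  b23=0 t=0,i=12
  #.##.|#  b22=1 t=1,i=6
  #.#.#|#  b21=1 t=2,i=9
  #.#..|#  b20=1 t=0,i=0
  #..##|#  b19=1 t=0,i=7
  #..#.|#  b18=1 t=8,i=1
  #...#|.  b17=0 t=0,i=2
  #....|#  b16=1 t=2,i=15
  .####|.  b15=0 t=0,i=17
  .###.|#  b14=1 t=0,i=9
  .##.#|#  b13=1 t=1,i=7
  .##..|.  b12=0 t=0,i=5
  .#.##|#  b11=1 t=1,i=5
  .#.#.|#  b10=1 t=4,i=1
  .#..#|#  b9=1 t=3,i=13
  .#...|.  b8=0 t=0,i=1
  ..###|.  b7=0 t=0,i=8
  ..##.|#  b6=1 t=0,i=4
  ..#.#|#  b5=1 t=1,i=4
  ..#..|.  b4=0 t=8,i=2
  ...##|.  b3=0 t=0,i=3
  ...#.|.  b2=0 t=1,i=3
  ....#|#  b1=1 t=2,i=16
  .....|.  b0=0 t=3,i=3
  bits 11100010011111010110111001100010 = 3799871074

3799871074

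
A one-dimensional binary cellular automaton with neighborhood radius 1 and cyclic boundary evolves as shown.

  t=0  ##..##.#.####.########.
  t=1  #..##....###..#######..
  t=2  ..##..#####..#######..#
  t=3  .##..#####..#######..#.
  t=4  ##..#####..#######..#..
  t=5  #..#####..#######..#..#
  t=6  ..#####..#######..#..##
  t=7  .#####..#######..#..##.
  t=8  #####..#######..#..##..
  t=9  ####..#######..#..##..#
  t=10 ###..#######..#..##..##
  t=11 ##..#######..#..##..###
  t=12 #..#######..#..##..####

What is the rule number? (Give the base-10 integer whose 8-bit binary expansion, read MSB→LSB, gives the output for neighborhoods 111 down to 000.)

  nb ###: next=#  (t=0,i=10, bit7=1)
  nb ##.: next=.  (t=0,i=1, bit6=0)
  nb #.#: next=.  (t=0,i=6, bit5=0)
  nb #..: next=.  (t=0,i=2, bit4=0)
  nb .##: next=#  (t=0,i=0, bit3=1)
  nb .#.: next=.  (t=0,i=7, bit2=0)
  nb ..#: next=#  (t=0,i=3, bit1=1)
  nb ...: next=#  (t=1,i=6, bit0=1)
  bits 10001011 = 139

139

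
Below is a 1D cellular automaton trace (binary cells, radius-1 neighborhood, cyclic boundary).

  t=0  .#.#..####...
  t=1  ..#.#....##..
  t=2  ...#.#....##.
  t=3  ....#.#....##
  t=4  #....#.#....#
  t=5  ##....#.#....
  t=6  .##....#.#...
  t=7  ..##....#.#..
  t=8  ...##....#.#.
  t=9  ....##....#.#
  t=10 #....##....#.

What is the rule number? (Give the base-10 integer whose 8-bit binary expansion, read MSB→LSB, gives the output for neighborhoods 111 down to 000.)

  nb ###: next=.  (t=0,i=7, bit7=0)
  nb ##.: next=#  (t=0,i=9, bit6=1)
  nb #.#: next=#  (t=0,i=2, bit5=1)
  nb #..: next=#  (t=0,i=4, bit4=1)
  nb .##: next=.  (t=0,i=6, bit3=0)
  nb .#.: next=.  (t=0,i=1, bit2=0)
  nb ..#: next=.  (t=0,i=0, bit1=0)
  nb ...: next=.  (t=0,i=11, bit0=0)
  bits 01110000 = 112

112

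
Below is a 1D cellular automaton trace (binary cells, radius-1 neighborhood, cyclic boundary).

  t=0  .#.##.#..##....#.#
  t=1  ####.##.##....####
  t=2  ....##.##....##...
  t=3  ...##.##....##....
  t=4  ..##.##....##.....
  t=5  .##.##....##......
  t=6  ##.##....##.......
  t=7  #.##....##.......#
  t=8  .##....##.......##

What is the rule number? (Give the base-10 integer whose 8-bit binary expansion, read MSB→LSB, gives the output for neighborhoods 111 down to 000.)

46

  [7] ### => .  t=1,i=0
  [6] ##. => .  t=0,i=4
  [5] #.# => #  t=0,i=0
  [4] #.. => .  t=0,i=7
  [3] .## => #  t=0,i=3
  [2] .#. => #  t=0,i=1
  [1] ..# => #  t=0,i=8
  [0] ... => .  t=0,i=12
  bits 00101110 = 46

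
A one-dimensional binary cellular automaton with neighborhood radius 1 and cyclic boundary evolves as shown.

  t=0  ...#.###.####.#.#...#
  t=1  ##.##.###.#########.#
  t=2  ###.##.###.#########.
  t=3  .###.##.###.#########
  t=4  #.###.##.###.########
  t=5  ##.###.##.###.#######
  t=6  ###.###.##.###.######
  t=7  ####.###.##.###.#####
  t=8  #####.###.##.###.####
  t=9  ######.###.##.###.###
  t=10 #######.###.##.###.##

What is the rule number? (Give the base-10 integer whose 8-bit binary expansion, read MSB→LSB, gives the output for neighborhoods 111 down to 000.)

245

  ###|#  b7=1 t=0,i=6
  ##.|#  b6=1 t=0,i=7
  #.#|#  b5=1 t=0,i=4
  #..|#  b4=1 t=0,i=0
  .##|.  b3=0 t=0,i=5
  .#.|#  b2=1 t=0,i=3
  ..#|.  b1=0 t=0,i=2
  ...|#  b0=1 t=0,i=1
  bits 11110101 = 245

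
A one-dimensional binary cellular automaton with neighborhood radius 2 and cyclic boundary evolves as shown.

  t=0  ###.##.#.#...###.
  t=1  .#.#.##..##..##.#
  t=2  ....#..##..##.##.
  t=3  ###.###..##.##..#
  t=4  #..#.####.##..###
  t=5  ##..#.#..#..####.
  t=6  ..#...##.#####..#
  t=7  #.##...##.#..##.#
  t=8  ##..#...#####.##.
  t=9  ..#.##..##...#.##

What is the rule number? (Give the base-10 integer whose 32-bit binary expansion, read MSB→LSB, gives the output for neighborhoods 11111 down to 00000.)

521792403

  [31] ##### => .  t=6,i=11
  [30] ####. => .  t=3,i=1
  [29] ###.# => .  t=0,i=2
  [28] ###.. => #  t=3,i=6
  [27] ##.## => #  t=0,i=3
  [26] ##.#. => #  t=0,i=6
  [25] ##..# => #  t=1,i=7
  [24] ##... => #  t=2,i=16
  [23] #.### => .  t=0,i=0
  [22] #.##. => .  t=0,i=4
  [21] #.#.# => .  t=0,i=7
  [20] #.#.. => #  t=0,i=9
  [19] #..## => #  t=1,i=8
  [18] #..#. => .  t=4,i=2
  [17] #...# => .  t=0,i=11
  [16] #.... => #  t=2,i=0
  [15] .#### => #  t=3,i=0
  [14] .###. => #  t=0,i=1
  [13] .##.# => #  t=0,i=5
  [12] .##.. => .  t=1,i=6
  [11] .#.## => #  t=1,i=4
  [10] .#.#. => .  t=0,i=8
  [9] .#..# => #  t=2,i=5
  [8] .#... => #  t=0,i=10
  [7] ..### => #  t=0,i=13
  [6] ..##. => .  t=1,i=9
  [5] ..#.# => .  t=4,i=3
  [4] ..#.. => #  t=2,i=4
  [3] ...## => .  t=0,i=12
  [2] ...#. => .  t=2,i=3
  [1] ....# => #  t=2,i=2
  [0] ..... => #  t=2,i=1
  bits 00011111000110011110101110010011 = 521792403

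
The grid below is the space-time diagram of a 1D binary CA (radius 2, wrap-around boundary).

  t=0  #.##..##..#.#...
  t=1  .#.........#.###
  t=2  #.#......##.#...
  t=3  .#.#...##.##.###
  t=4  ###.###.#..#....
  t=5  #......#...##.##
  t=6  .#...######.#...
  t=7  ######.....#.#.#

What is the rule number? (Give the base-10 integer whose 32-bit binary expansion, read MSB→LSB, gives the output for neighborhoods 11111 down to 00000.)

86125982

  ##### -> .   bit 31 = 0  t=6,i=7
  ####. -> .   bit 30 = 0  t=6,i=9
  ###.# -> .   bit 29 = 0  t=1,i=15
  ###.. -> .   bit 28 = 0  t=5,i=0
  ##.## -> .   bit 27 = 0  t=3,i=9
  ##.#. -> #   bit 26 = 1  t=1,i=0
  ##..# -> .   bit 25 = 0  t=0,i=4
  ##... -> #   bit 24 = 1  t=5,i=1
  #.### -> .   bit 23 = 0  t=1,i=13
  #.##. -> .   bit 22 = 0  t=0,i=2
  #.#.# -> #   bit 21 = 1  t=3,i=1
  #.#.. -> .   bit 20 = 0  t=0,i=12
  #..## -> .   bit 19 = 0  t=0,i=5
  #..#. -> .   bit 18 = 0  t=0,i=9
  #...# -> #   bit 17 = 1  t=0,i=14
  #.... -> .   bit 16 = 0  t=1,i=3
  .#### -> .   bit 15 = 0  t=6,i=6
  .###. -> .   bit 14 = 0  t=1,i=14
  .##.# -> #   bit 13 = 1  t=2,i=10
  .##.. -> .   bit 12 = 0  t=0,i=3
  .#.## -> #   bit 11 = 1  t=0,i=1
  .#.#. -> #   bit 10 = 1  t=0,i=11
  .#..# -> .   bit 9 = 0  t=4,i=9
  .#... -> #   bit 8 = 1  t=0,i=13
  ..### -> #   bit 7 = 1  t=4,i=0
  ..##. -> .   bit 6 = 0  t=0,i=6
  ..#.# -> .   bit 5 = 0  t=0,i=0
  ..#.. -> #   bit 4 = 1  t=4,i=11
  ...## -> #   bit 3 = 1  t=2,i=8
  ...#. -> #   bit 2 = 1  t=0,i=15
  ....# -> #   bit 1 = 1  t=1,i=9
  ..... -> .   bit 0 = 0  t=1,i=4
  bits 00000101001000100010110110011110 = 86125982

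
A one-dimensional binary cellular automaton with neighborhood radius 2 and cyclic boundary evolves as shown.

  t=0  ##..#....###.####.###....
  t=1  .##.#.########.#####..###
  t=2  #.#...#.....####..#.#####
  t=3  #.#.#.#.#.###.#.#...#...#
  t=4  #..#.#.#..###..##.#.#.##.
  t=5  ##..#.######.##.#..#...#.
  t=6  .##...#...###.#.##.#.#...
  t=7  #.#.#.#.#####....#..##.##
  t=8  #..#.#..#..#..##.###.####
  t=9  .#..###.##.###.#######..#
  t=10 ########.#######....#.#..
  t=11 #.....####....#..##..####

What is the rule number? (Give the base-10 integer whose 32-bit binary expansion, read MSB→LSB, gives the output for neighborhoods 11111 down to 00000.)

  nb #####: next=.  (t=1,i=8, bit31=0)
  nb ####.: next=#  (t=0,i=15, bit30=1)
  nb ###.#: next=#  (t=0,i=11, bit29=1)
  nb ###..: next=.  (t=0,i=20, bit28=0)
  nb ##.##: next=#  (t=0,i=12, bit27=1)
  nb ##.#.: next=.  (t=1,i=3, bit26=0)
  nb ##..#: next=#  (t=0,i=2, bit25=1)
  nb ##...: next=.  (t=0,i=21, bit24=0)
  nb #.###: next=#  (t=0,i=13, bit23=1)
  nb #.##.: next=.  (t=1,i=1, bit22=0)
  nb #.#.#: next=.  (t=1,i=4, bit21=0)
  nb #.#..: next=#  (t=2,i=2, bit20=1)
  nb #..##: next=#  (t=1,i=21, bit19=1)
  nb #..#.: next=.  (t=0,i=3, bit18=0)
  nb #...#: next=#  (t=2,i=4, bit17=1)
  nb #....: next=#  (t=0,i=6, bit16=1)
  nb .####: next=.  (t=0,i=14, bit15=0)
  nb .###.: next=#  (t=0,i=10, bit14=1)
  nb .##.#: next=#  (t=1,i=2, bit13=1)
  nb .##..: next=#  (t=0,i=1, bit12=1)
  nb .#.##: next=.  (t=1,i=5, bit11=0)
  nb .#.#.: next=#  (t=3,i=3, bit10=1)
  nb .#..#: next=#  (t=4,i=1, bit9=1)
  nb .#...: next=.  (t=0,i=5, bit8=0)
  nb ..###: next=#  (t=0,i=9, bit7=1)
  nb ..##.: next=.  (t=0,i=0, bit6=0)
  nb ..#.#: next=.  (t=2,i=18, bit5=0)
  nb ..#..: next=#  (t=0,i=4, bit4=1)
  nb ...##: next=#  (t=0,i=8, bit3=1)
  nb ...#.: next=.  (t=2,i=5, bit2=0)
  nb ....#: next=#  (t=0,i=7, bit1=1)
  nb .....: next=.  (t=2,i=9, bit0=0)
  bits 01101010100110110111011010011010 = 1788573338

1788573338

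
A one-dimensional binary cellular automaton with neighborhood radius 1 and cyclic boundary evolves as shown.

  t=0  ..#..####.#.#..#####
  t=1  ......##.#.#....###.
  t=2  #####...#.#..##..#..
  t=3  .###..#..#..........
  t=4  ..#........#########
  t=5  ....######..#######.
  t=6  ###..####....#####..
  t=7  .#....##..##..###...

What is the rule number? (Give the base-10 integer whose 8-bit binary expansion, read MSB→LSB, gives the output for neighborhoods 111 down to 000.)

161

  nb ###: next=#  (t=0,i=6, bit7=1)
  nb ##.: next=.  (t=0,i=8, bit6=0)
  nb #.#: next=#  (t=0,i=9, bit5=1)
  nb #..: next=.  (t=0,i=0, bit4=0)
  nb .##: next=.  (t=0,i=5, bit3=0)
  nb .#.: next=.  (t=0,i=2, bit2=0)
  nb ..#: next=.  (t=0,i=1, bit1=0)
  nb ...: next=#  (t=1,i=0, bit0=1)
  bits 10100001 = 161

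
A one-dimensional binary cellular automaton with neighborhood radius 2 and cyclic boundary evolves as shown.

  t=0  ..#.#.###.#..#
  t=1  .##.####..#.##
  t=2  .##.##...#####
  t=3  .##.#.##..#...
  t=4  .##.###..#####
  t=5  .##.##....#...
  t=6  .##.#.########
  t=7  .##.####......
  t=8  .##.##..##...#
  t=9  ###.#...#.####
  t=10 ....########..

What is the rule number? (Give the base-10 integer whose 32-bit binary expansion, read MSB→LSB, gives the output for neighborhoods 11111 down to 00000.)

33024374

  nb #####: next=.  (t=2,i=11, bit31=0)
  nb ####.: next=.  (t=1,i=6, bit30=0)
  nb ###.#: next=.  (t=0,i=8, bit29=0)
  nb ###..: next=.  (t=1,i=7, bit28=0)
  nb ##.##: next=.  (t=1,i=0, bit27=0)
  nb ##.#.: next=.  (t=0,i=9, bit26=0)
  nb ##..#: next=.  (t=1,i=8, bit25=0)
  nb ##...: next=#  (t=2,i=6, bit24=1)
  nb #.###: next=#  (t=0,i=6, bit23=1)
  nb #.##.: next=#  (t=1,i=1, bit22=1)
  nb #.#.#: next=#  (t=0,i=4, bit21=1)
  nb #.#..: next=#  (t=0,i=10, bit20=1)
  nb #..##: next=.  (t=4,i=8, bit19=0)
  nb #..#.: next=#  (t=0,i=1, bit18=1)
  nb #...#: next=#  (t=2,i=7, bit17=1)
  nb #....: next=#  (t=3,i=12, bit16=1)
  nb .####: next=#  (t=1,i=5, bit15=1)
  nb .###.: next=#  (t=0,i=7, bit14=1)
  nb .##.#: next=#  (t=1,i=2, bit13=1)
  nb .##..: next=.  (t=2,i=5, bit12=0)
  nb .#.##: next=#  (t=0,i=5, bit11=1)
  nb .#.#.: next=.  (t=0,i=3, bit10=0)
  nb .#..#: next=.  (t=0,i=0, bit9=0)
  nb .#...: next=#  (t=3,i=11, bit8=1)
  nb ..###: next=.  (t=2,i=9, bit7=0)
  nb ..##.: next=#  (t=3,i=1, bit6=1)
  nb ..#.#: next=#  (t=0,i=2, bit5=1)
  nb ..#..: next=#  (t=0,i=13, bit4=1)
  nb ...##: next=.  (t=2,i=8, bit3=0)
  nb ...#.: next=#  (t=5,i=9, bit2=1)
  nb ....#: next=#  (t=3,i=13, bit1=1)
  nb .....: next=.  (t=7,i=10, bit0=0)
  bits 00000001111101111110100101110110 = 33024374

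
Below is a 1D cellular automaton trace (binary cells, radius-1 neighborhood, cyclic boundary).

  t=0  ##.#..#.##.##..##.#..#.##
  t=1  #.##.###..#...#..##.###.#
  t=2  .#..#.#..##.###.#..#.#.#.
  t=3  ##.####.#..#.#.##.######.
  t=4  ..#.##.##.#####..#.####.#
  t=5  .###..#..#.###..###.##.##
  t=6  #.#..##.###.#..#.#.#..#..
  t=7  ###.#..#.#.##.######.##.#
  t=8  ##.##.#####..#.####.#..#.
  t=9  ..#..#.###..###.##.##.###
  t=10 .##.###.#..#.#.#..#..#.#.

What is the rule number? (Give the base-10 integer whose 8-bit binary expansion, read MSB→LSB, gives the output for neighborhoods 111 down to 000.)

167

  nb ###: next=#  (t=0,i=0, bit7=1)
  nb ##.: next=.  (t=0,i=1, bit6=0)
  nb #.#: next=#  (t=0,i=2, bit5=1)
  nb #..: next=.  (t=0,i=4, bit4=0)
  nb .##: next=.  (t=0,i=8, bit3=0)
  nb .#.: next=#  (t=0,i=3, bit2=1)
  nb ..#: next=#  (t=0,i=5, bit1=1)
  nb ...: next=#  (t=1,i=12, bit0=1)
  bits 10100111 = 167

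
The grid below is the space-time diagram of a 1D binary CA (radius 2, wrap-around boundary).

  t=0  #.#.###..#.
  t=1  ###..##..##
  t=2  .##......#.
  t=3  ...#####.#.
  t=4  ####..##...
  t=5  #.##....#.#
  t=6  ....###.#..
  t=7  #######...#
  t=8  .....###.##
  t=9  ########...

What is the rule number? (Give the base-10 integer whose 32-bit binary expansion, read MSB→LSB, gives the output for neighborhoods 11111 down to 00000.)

1898005691

  #####|.  b31=0 t=1,i=0
  ####.|#  b30=1 t=1,i=1
  ###.#|#  b29=1 t=3,i=7
  ###..|#  b28=1 t=0,i=6
  ##.##|.  b27=0 t=5,i=1
  ##.#.|.  b26=0 t=3,i=8
  ##..#|.  b25=0 t=0,i=7
  ##...|#  b24=1 t=2,i=3
  #.###|.  b23=0 t=0,i=4
  #.##.|.  b22=0 t=5,i=2
  #.#.#|#  b21=1 t=0,i=0
  #.#..|.  b20=0 t=3,i=9
  #..##|.  b19=0 t=1,i=4
  #..#.|.  b18=0 t=0,i=8
  #...#|.  b17=0 t=4,i=9
  #....|#  b16=1 t=2,i=4
  .####|.  b15=0 t=1,i=10
  .###.|#  b14=1 t=0,i=5
  .##.#|.  b13=0 t=5,i=0
  .##..|.  b12=0 t=1,i=6
  .#.##|.  b11=0 t=0,i=3
  .#.#.|#  b10=1 t=0,i=1
  .#..#|.  b9=0 t=2,i=10
  .#...|.  b8=0 t=3,i=10
  ..###|#  b7=1 t=1,i=9
  ..##.|.  b6=0 t=1,i=5
  ..#.#|#  b5=1 t=0,i=9
  ..#..|#  b4=1 t=2,i=9
  ...##|#  b3=1 t=3,i=2
  ...#.|.  b2=0 t=2,i=8
  ....#|#  b1=1 t=2,i=7
  .....|#  b0=1 t=2,i=5
  bits 01110001001000010100010010111011 = 1898005691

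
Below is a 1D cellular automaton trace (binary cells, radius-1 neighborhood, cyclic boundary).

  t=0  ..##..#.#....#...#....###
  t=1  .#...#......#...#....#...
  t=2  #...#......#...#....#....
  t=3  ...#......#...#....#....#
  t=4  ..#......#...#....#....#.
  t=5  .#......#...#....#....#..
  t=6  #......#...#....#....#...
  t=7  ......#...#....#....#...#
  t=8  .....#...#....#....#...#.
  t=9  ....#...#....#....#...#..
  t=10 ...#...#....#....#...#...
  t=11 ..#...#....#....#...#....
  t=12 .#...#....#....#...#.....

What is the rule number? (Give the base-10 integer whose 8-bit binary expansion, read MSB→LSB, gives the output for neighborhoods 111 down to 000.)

2

  ### -> .   bit 7 = 0  t=0,i=23
  ##. -> .   bit 6 = 0  t=0,i=3
  #.# -> .   bit 5 = 0  t=0,i=7
  #.. -> .   bit 4 = 0  t=0,i=0
  .## -> .   bit 3 = 0  t=0,i=2
  .#. -> .   bit 2 = 0  t=0,i=6
  ..# -> #   bit 1 = 1  t=0,i=1
  ... -> .   bit 0 = 0  t=0,i=10
  bits 00000010 = 2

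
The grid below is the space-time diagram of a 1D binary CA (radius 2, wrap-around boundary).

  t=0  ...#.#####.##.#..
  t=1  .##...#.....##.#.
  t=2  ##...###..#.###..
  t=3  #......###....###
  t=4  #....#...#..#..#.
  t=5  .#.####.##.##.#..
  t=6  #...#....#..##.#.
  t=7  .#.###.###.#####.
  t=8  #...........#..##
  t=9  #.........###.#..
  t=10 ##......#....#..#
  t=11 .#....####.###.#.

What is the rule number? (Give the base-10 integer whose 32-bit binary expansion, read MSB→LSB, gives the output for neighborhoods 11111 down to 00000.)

372023638

  nb #####: next=.  (t=0,i=7, bit31=0)
  nb ####.: next=.  (t=0,i=8, bit30=0)
  nb ###.#: next=.  (t=0,i=9, bit29=0)
  nb ###..: next=#  (t=2,i=7, bit28=1)
  nb ##.##: next=.  (t=0,i=10, bit27=0)
  nb ##.#.: next=#  (t=0,i=13, bit26=1)
  nb ##..#: next=#  (t=2,i=8, bit25=1)
  nb ##...: next=.  (t=1,i=3, bit24=0)
  nb #.###: next=.  (t=0,i=5, bit23=0)
  nb #.##.: next=.  (t=0,i=11, bit22=0)
  nb #.#.#: next=#  (t=6,i=15, bit21=1)
  nb #.#..: next=.  (t=0,i=14, bit20=0)
  nb #..##: next=#  (t=1,i=0, bit19=1)
  nb #..#.: next=#  (t=2,i=9, bit18=1)
  nb #...#: next=.  (t=1,i=4, bit17=0)
  nb #....: next=.  (t=0,i=16, bit16=0)
  nb .####: next=#  (t=0,i=6, bit15=1)
  nb .###.: next=.  (t=2,i=6, bit14=0)
  nb .##.#: next=#  (t=0,i=12, bit13=1)
  nb .##..: next=.  (t=1,i=2, bit12=0)
  nb .#.##: next=.  (t=0,i=4, bit11=0)
  nb .#.#.: next=.  (t=4,i=16, bit10=0)
  nb .#..#: next=.  (t=1,i=16, bit9=0)
  nb .#...: next=#  (t=0,i=15, bit8=1)
  nb ..###: next=.  (t=2,i=5, bit7=0)
  nb ..##.: next=#  (t=1,i=1, bit6=1)
  nb ..#.#: next=.  (t=0,i=3, bit5=0)
  nb ..#..: next=#  (t=1,i=6, bit4=1)
  nb ...##: next=.  (t=1,i=11, bit3=0)
  nb ...#.: next=#  (t=0,i=2, bit2=1)
  nb ....#: next=#  (t=0,i=1, bit1=1)
  nb .....: next=.  (t=0,i=0, bit0=0)
  bits 00010110001011001010000101010110 = 372023638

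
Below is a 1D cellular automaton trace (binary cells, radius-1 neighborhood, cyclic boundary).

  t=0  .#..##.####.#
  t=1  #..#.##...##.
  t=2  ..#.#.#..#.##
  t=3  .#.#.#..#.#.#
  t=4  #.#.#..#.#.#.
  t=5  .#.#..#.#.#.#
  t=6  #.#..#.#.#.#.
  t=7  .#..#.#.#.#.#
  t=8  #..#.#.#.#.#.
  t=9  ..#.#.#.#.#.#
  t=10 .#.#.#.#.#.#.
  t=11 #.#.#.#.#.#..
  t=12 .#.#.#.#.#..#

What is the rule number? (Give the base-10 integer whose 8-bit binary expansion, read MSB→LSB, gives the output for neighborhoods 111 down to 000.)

98

  nb ###: next=.  (t=0,i=8, bit7=0)
  nb ##.: next=#  (t=0,i=5, bit6=1)
  nb #.#: next=#  (t=0,i=0, bit5=1)
  nb #..: next=.  (t=0,i=2, bit4=0)
  nb .##: next=.  (t=0,i=4, bit3=0)
  nb .#.: next=.  (t=0,i=1, bit2=0)
  nb ..#: next=#  (t=0,i=3, bit1=1)
  nb ...: next=.  (t=1,i=8, bit0=0)
  bits 01100010 = 98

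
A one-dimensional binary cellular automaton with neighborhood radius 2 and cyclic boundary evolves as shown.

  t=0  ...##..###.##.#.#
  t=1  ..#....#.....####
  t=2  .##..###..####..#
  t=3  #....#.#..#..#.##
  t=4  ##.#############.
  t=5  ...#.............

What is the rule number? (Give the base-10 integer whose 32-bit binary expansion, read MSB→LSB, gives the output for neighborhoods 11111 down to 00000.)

364121791

  [31] ##### => .  t=4,i=5
  [30] ####. => .  t=1,i=15
  [29] ###.# => .  t=0,i=9
  [28] ###.. => #  t=1,i=16
  [27] ##.## => .  t=0,i=10
  [26] ##.#. => #  t=0,i=13
  [25] ##..# => .  t=0,i=5
  [24] ##... => #  t=3,i=1
  [23] #.### => #  t=3,i=15
  [22] #.##. => .  t=0,i=11
  [21] #.#.# => #  t=0,i=14
  [20] #.#.. => #  t=0,i=16
  [19] #..## => .  t=0,i=6
  [18] #..#. => #  t=1,i=1
  [17] #...# => .  t=0,i=1
  [16] #.... => .  t=1,i=4
  [15] .#### => .  t=1,i=14
  [14] .###. => .  t=0,i=8
  [13] .##.# => .  t=0,i=12
  [12] .##.. => .  t=0,i=4
  [11] .#.## => #  t=2,i=0
  [10] .#.#. => #  t=0,i=15
  [9] .#..# => #  t=3,i=8
  [8] .#... => .  t=0,i=0
  [7] ..### => #  t=0,i=7
  [6] ..##. => .  t=0,i=3
  [5] ..#.# => #  t=2,i=16
  [4] ..#.. => #  t=1,i=2
  [3] ...## => #  t=0,i=2
  [2] ...#. => #  t=1,i=6
  [1] ....# => #  t=1,i=5
  [0] ..... => #  t=1,i=10
  bits 00010101101101000000111010111111 = 364121791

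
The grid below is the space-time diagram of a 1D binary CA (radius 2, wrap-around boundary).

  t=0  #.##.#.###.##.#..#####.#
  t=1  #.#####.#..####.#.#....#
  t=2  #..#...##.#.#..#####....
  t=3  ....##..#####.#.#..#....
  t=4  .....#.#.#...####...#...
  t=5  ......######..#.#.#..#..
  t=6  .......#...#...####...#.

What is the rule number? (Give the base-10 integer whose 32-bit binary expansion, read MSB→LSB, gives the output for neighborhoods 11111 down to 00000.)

  ##### -> .   bit 31 = 0  t=0,i=19
  ####. -> .   bit 30 = 0  t=0,i=20
  ###.# -> .   bit 29 = 0  t=0,i=9
  ###.. -> #   bit 28 = 1  t=2,i=19
  ##.## -> .   bit 27 = 0  t=0,i=1
  ##.#. -> #   bit 26 = 1  t=0,i=4
  ##..# -> .   bit 25 = 0  t=3,i=6
  ##... -> .   bit 24 = 0  t=2,i=20
  #.### -> .   bit 23 = 0  t=0,i=7
  #.##. -> #   bit 22 = 1  t=0,i=2
  #.#.# -> #   bit 21 = 1  t=0,i=5
  #.#.. -> #   bit 20 = 1  t=0,i=14
  #..## -> #   bit 19 = 1  t=0,i=16
  #..#. -> .   bit 18 = 0  t=2,i=2
  #...# -> #   bit 17 = 1  t=2,i=5
  #.... -> .   bit 16 = 0  t=1,i=20
  .#### -> #   bit 15 = 1  t=0,i=18
  .###. -> #   bit 14 = 1  t=0,i=8
  .##.# -> #   bit 13 = 1  t=0,i=0
  .##.. -> #   bit 12 = 1  t=3,i=5
  .#.## -> #   bit 11 = 1  t=0,i=6
  .#.#. -> #   bit 10 = 1  t=1,i=17
  .#..# -> .   bit 9 = 0  t=0,i=15
  .#... -> #   bit 8 = 1  t=1,i=19
  ..### -> .   bit 7 = 0  t=0,i=17
  ..##. -> .   bit 6 = 0  t=1,i=23
  ..#.# -> .   bit 5 = 0  t=4,i=5
  ..#.. -> .   bit 4 = 0  t=2,i=0
  ...## -> .   bit 3 = 0  t=1,i=22
  ...#. -> .   bit 2 = 0  t=2,i=23
  ....# -> .   bit 1 = 0  t=1,i=21
  ..... -> .   bit 0 = 0  t=3,i=0
  bits 00010100011110101111110100000000 = 343604480

343604480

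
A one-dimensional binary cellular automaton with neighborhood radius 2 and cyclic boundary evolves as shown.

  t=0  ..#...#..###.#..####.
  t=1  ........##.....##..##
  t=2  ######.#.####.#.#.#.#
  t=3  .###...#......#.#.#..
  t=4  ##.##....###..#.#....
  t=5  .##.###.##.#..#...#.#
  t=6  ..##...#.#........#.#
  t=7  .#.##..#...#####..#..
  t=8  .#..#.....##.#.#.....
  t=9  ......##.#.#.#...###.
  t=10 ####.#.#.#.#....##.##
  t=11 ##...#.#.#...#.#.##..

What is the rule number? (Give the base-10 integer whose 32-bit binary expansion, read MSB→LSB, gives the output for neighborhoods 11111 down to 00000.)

2569613481

  ##### -> #   bit 31 = 1  t=2,i=1
  ####. -> .   bit 30 = 0  t=0,i=18
  ###.# -> .   bit 29 = 0  t=0,i=11
  ###.. -> #   bit 28 = 1  t=0,i=19
  ##.## -> #   bit 27 = 1  t=4,i=2
  ##.#. -> .   bit 26 = 0  t=0,i=12
  ##..# -> .   bit 25 = 0  t=1,i=17
  ##... -> #   bit 24 = 1  t=0,i=20
  #.### -> .   bit 23 = 0  t=2,i=9
  #.##. -> .   bit 22 = 0  t=4,i=3
  #.#.# -> #   bit 21 = 1  t=2,i=7
  #.#.. -> .   bit 20 = 0  t=0,i=13
  #..## -> #   bit 19 = 1  t=0,i=8
  #..#. -> .   bit 18 = 0  t=4,i=13
  #...# -> .   bit 17 = 0  t=0,i=0
  #.... -> #   bit 16 = 1  t=1,i=1
  .#### -> .   bit 15 = 0  t=0,i=17
  .###. -> .   bit 14 = 0  t=0,i=10
  .##.# -> #   bit 13 = 1  t=4,i=1
  .##.. -> #   bit 12 = 1  t=1,i=9
  .#.## -> .   bit 11 = 0  t=2,i=8
  .#.#. -> .   bit 10 = 0  t=2,i=15
  .#..# -> .   bit 9 = 0  t=0,i=7
  .#... -> .   bit 8 = 0  t=0,i=3
  ..### -> #   bit 7 = 1  t=0,i=9
  ..##. -> .   bit 6 = 0  t=1,i=8
  ..#.# -> #   bit 5 = 1  t=3,i=14
  ..#.. -> .   bit 4 = 0  t=0,i=2
  ...## -> #   bit 3 = 1  t=1,i=7
  ...#. -> .   bit 2 = 0  t=0,i=1
  ....# -> .   bit 1 = 0  t=1,i=6
  ..... -> #   bit 0 = 1  t=1,i=2
  bits 10011001001010010011000010101001 = 2569613481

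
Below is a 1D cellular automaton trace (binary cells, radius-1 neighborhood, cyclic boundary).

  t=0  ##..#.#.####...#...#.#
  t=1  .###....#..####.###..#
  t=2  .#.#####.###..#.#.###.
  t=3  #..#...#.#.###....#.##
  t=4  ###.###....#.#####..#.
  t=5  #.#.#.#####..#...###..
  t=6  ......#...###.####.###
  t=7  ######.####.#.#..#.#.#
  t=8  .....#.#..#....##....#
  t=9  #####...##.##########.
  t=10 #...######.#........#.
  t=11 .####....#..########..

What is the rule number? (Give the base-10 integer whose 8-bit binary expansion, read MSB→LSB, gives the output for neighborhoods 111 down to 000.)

91

  [7] ### => .  t=0,i=0
  [6] ##. => #  t=0,i=1
  [5] #.# => .  t=0,i=5
  [4] #.. => #  t=0,i=2
  [3] .## => #  t=0,i=8
  [2] .#. => .  t=0,i=4
  [1] ..# => #  t=0,i=3
  [0] ... => #  t=0,i=13
  bits 01011011 = 91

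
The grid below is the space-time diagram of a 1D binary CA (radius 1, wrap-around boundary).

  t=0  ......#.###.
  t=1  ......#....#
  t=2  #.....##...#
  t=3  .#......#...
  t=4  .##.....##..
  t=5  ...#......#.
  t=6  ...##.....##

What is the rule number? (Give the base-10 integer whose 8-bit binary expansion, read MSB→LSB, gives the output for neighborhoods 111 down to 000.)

  ###|.  b7=0 t=0,i=9
  ##.|.  b6=0 t=0,i=10
  #.#|.  b5=0 t=0,i=7
  #..|#  b4=1 t=0,i=11
  .##|.  b3=0 t=0,i=8
  .#.|#  b2=1 t=0,i=6
  ..#|.  b1=0 t=0,i=5
  ...|.  b0=0 t=0,i=0
  bits 00010100 = 20

20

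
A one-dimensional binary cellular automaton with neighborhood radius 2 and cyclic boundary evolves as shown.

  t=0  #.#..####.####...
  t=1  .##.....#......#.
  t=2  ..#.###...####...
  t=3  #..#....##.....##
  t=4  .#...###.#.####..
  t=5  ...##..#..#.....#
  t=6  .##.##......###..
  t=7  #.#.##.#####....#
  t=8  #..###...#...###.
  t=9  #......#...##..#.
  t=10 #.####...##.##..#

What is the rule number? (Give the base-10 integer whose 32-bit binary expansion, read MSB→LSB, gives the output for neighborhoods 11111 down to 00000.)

2723363851

  ##### -> #   bit 31 = 1  t=7,i=9
  ####. -> .   bit 30 = 0  t=0,i=7
  ###.# -> #   bit 29 = 1  t=0,i=8
  ###.. -> .   bit 28 = 0  t=0,i=13
  ##.## -> .   bit 27 = 0  t=0,i=9
  ##.#. -> .   bit 26 = 0  t=4,i=8
  ##..# -> #   bit 25 = 1  t=3,i=1
  ##... -> .   bit 24 = 0  t=0,i=14
  #.### -> .   bit 23 = 0  t=0,i=10
  #.##. -> #   bit 22 = 1  t=6,i=4
  #.#.# -> .   bit 21 = 0  t=4,i=9
  #.#.. -> #   bit 20 = 1  t=0,i=2
  #..## -> .   bit 19 = 0  t=0,i=4
  #..#. -> .   bit 18 = 0  t=3,i=2
  #...# -> #   bit 17 = 1  t=0,i=15
  #.... -> #   bit 16 = 1  t=1,i=4
  .#### -> .   bit 15 = 0  t=0,i=6
  .###. -> .   bit 14 = 0  t=2,i=5
  .##.# -> #   bit 13 = 1  t=6,i=2
  .##.. -> #   bit 12 = 1  t=1,i=2
  .#.## -> #   bit 11 = 1  t=2,i=3
  .#.#. -> #   bit 10 = 1  t=0,i=1
  .#..# -> .   bit 9 = 0  t=0,i=3
  .#... -> .   bit 8 = 0  t=1,i=9
  ..### -> .   bit 7 = 0  t=0,i=5
  ..##. -> .   bit 6 = 0  t=1,i=1
  ..#.# -> .   bit 5 = 0  t=0,i=0
  ..#.. -> .   bit 4 = 0  t=1,i=8
  ...## -> #   bit 3 = 1  t=2,i=9
  ...#. -> .   bit 2 = 0  t=0,i=16
  ....# -> #   bit 1 = 1  t=1,i=6
  ..... -> #   bit 0 = 1  t=1,i=5
  bits 10100010010100110011110000001011 = 2723363851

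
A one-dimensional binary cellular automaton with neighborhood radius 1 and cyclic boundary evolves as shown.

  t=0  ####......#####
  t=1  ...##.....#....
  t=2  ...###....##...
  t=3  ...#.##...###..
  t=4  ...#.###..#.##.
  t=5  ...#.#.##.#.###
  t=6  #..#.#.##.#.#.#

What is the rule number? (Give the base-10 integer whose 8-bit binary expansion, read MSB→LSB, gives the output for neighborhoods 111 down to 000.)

  [7] ### => .  t=0,i=0
  [6] ##. => #  t=0,i=3
  [5] #.# => .  t=3,i=4
  [4] #.. => #  t=0,i=4
  [3] .## => #  t=0,i=10
  [2] .#. => #  t=1,i=10
  [1] ..# => .  t=0,i=9
  [0] ... => .  t=0,i=5
  bits 01011100 = 92

92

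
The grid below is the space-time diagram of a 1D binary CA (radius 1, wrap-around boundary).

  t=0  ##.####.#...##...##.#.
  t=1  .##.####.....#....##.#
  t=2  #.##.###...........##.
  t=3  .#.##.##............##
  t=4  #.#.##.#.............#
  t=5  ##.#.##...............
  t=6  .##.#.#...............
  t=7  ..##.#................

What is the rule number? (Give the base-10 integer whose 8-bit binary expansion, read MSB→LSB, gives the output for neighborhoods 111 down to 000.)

  nb ###: next=#  (t=0,i=4, bit7=1)
  nb ##.: next=#  (t=0,i=1, bit6=1)
  nb #.#: next=#  (t=0,i=2, bit5=1)
  nb #..: next=.  (t=0,i=9, bit4=0)
  nb .##: next=.  (t=0,i=0, bit3=0)
  nb .#.: next=.  (t=0,i=8, bit2=0)
  nb ..#: next=.  (t=0,i=11, bit1=0)
  nb ...: next=.  (t=0,i=10, bit0=0)
  bits 11100000 = 224

224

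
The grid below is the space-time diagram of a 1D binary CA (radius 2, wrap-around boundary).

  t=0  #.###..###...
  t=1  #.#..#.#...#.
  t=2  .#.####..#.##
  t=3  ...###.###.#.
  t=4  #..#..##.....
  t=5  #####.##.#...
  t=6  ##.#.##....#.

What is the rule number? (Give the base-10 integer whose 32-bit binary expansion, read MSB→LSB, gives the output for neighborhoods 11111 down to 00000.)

1254594288

  #####|.  b31=0 t=5,i=2
  ####.|#  b30=1 t=2,i=5
  ###.#|.  b29=0 t=3,i=5
  ###..|.  b28=0 t=0,i=4
  ##.##|#  b27=1 t=3,i=6
  ##.#.|.  b26=0 t=2,i=0
  ##..#|#  b25=1 t=0,i=5
  ##...|.  b24=0 t=0,i=10
  #.###|#  b23=1 t=0,i=2
  #.##.|#  b22=1 t=2,i=11
  #.#.#|.  b21=0 t=1,i=0
  #.#..|.  b20=0 t=1,i=2
  #..##|.  b19=0 t=0,i=6
  #..#.|#  b18=1 t=1,i=4
  #...#|#  b17=1 t=0,i=11
  #....|#  b16=1 t=3,i=0
  .####|#  b15=1 t=2,i=4
  .###.|.  b14=0 t=0,i=3
  .##.#|.  b13=0 t=2,i=12
  .##..|#  b12=1 t=4,i=7
  .#.##|.  b11=0 t=0,i=1
  .#.#.|#  b10=1 t=1,i=1
  .#..#|#  b9=1 t=1,i=3
  .#...|.  b8=0 t=1,i=8
  ..###|#  b7=1 t=0,i=7
  ..##.|#  b6=1 t=4,i=6
  ..#.#|#  b5=1 t=0,i=0
  ..#..|#  b4=1 t=4,i=0
  ...##|.  b3=0 t=3,i=2
  ...#.|.  b2=0 t=0,i=12
  ....#|.  b1=0 t=3,i=1
  .....|.  b0=0 t=4,i=10
  bits 01001010110001111001011011110000 = 1254594288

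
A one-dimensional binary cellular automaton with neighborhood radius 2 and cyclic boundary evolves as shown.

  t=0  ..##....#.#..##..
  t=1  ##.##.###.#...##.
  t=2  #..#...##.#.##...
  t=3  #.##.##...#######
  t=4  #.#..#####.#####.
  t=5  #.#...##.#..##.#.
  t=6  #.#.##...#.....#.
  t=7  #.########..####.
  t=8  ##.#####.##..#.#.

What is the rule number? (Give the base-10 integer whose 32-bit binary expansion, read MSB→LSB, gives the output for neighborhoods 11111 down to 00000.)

  #####|#  b31=1 t=3,i=12
  ####.|.  b30=0 t=3,i=16
  ###.#|#  b29=1 t=1,i=8
  ###..|#  b28=1 t=7,i=9
  ##.##|.  b27=0 t=1,i=2
  ##.#.|.  b26=0 t=1,i=9
  ##..#|#  b25=1 t=7,i=10
  ##...|#  b24=1 t=0,i=4
  #.###|.  b23=0 t=1,i=6
  #.##.|#  b22=1 t=1,i=0
  #.#.#|#  b21=1 t=2,i=10
  #.#..|#  b20=1 t=0,i=10
  #..##|.  b19=0 t=0,i=12
  #..#.|#  b18=1 t=2,i=2
  #...#|#  b17=1 t=1,i=12
  #....|.  b16=0 t=0,i=5
  .####|#  b15=1 t=3,i=11
  .###.|#  b14=1 t=1,i=7
  .##.#|.  b13=0 t=1,i=1
  .##..|#  b12=1 t=0,i=3
  .#.##|#  b11=1 t=2,i=11
  .#.#.|.  b10=0 t=0,i=9
  .#..#|.  b9=0 t=0,i=11
  .#...|.  b8=0 t=1,i=11
  ..###|.  b7=0 t=3,i=10
  ..##.|.  b6=0 t=0,i=2
  ..#.#|#  b5=1 t=0,i=8
  ..#..|#  b4=1 t=2,i=0
  ...##|#  b3=1 t=0,i=1
  ...#.|#  b2=1 t=0,i=7
  ....#|#  b1=1 t=0,i=0
  .....|#  b0=1 t=6,i=12
  bits 10110011011101101101100000111111 = 3010910271

3010910271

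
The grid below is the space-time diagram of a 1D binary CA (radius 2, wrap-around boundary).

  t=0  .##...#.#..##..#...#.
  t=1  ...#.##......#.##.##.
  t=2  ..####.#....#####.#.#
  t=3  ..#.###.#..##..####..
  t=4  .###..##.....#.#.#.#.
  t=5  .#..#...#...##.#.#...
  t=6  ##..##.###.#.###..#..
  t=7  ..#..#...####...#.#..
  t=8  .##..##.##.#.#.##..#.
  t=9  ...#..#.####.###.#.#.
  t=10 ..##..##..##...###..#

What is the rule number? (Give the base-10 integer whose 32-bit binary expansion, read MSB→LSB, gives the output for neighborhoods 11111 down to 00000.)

  nb #####: next=.  (t=2,i=14, bit31=0)
  nb ####.: next=#  (t=2,i=4, bit30=1)
  nb ###.#: next=#  (t=2,i=5, bit29=1)
  nb ###..: next=.  (t=3,i=18, bit28=0)
  nb ##.##: next=.  (t=1,i=17, bit27=0)
  nb ##.#.: next=#  (t=2,i=6, bit26=1)
  nb ##..#: next=#  (t=0,i=13, bit25=1)
  nb ##...: next=#  (t=0,i=3, bit24=1)
  nb #.###: next=.  (t=3,i=4, bit23=0)
  nb #.##.: next=#  (t=1,i=5, bit22=1)
  nb #.#.#: next=#  (t=2,i=18, bit21=1)
  nb #.#..: next=.  (t=0,i=8, bit20=0)
  nb #..##: next=.  (t=0,i=0, bit19=0)
  nb #..#.: next=.  (t=0,i=14, bit18=0)
  nb #...#: next=.  (t=0,i=4, bit17=0)
  nb #....: next=.  (t=1,i=0, bit16=0)
  nb .####: next=.  (t=2,i=3, bit15=0)
  nb .###.: next=.  (t=3,i=5, bit14=0)
  nb .##.#: next=#  (t=1,i=16, bit13=1)
  nb .##..: next=.  (t=0,i=2, bit12=0)
  nb .#.##: next=#  (t=1,i=4, bit11=1)
  nb .#.#.: next=.  (t=0,i=7, bit10=0)
  nb .#..#: next=.  (t=0,i=9, bit9=0)
  nb .#...: next=#  (t=0,i=16, bit8=1)
  nb ..###: next=#  (t=2,i=2, bit7=1)
  nb ..##.: next=.  (t=0,i=1, bit6=0)
  nb ..#.#: next=#  (t=0,i=6, bit5=1)
  nb ..#..: next=#  (t=0,i=15, bit4=1)
  nb ...##: next=#  (t=2,i=11, bit3=1)
  nb ...#.: next=#  (t=0,i=5, bit2=1)
  nb ....#: next=.  (t=1,i=1, bit1=0)
  nb .....: next=.  (t=1,i=9, bit0=0)
  bits 01100111011000000010100110111100 = 1734355388

1734355388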